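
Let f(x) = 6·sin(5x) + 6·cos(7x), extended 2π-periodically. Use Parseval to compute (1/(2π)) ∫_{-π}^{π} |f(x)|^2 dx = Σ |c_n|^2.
Σ |c_n|^2 = 36

Expand |f|^2 and use orthogonality of {sin(nx), cos(mx)} on [-π, π]:
  ∫_{-π}^{π} sin(nx)^2 dx = π, ∫ cos(mx)^2 dx = π, and cross terms integrate to 0.
So ∫_{-π}^{π} f(x)^2 dx = 6^2 · π + 6^2 · π = (36 + 36)π.
Divide by 2π: (36 + 36)/2 = 36.
By Parseval, this equals Σ |c_n|^2.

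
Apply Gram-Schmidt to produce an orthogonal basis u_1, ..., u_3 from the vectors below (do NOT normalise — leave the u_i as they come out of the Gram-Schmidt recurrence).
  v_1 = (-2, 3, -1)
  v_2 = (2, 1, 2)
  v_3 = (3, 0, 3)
Orthogonal basis:
  u_1 = (-2, 3, -1)
  u_2 = (11/7, 23/14, 25/14)
  u_3 = (-7/39, -2/39, 8/39)

Apply the Gram-Schmidt recurrence
  u_1 = v_1
  u_i = v_i − Σ_{j<i} ((v_i · u_j) / (u_j · u_j)) · u_j.

Step by step this gives:
  u_1 = (-2, 3, -1)
  u_2 = (11/7, 23/14, 25/14)
  u_3 = (-7/39, -2/39, 8/39)

Orthogonality check:
  u_2 · u_1 = 0 (should be 0)
  u_3 · u_1 = 0 (should be 0)
  u_3 · u_2 = 0 (should be 0)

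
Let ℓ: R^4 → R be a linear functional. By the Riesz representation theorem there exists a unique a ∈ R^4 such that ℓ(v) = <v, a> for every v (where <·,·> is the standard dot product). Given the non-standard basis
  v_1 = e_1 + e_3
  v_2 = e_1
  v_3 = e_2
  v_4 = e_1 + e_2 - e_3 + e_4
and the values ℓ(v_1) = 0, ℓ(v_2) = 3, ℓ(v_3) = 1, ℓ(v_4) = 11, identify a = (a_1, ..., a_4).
a = (3, 1, -3, 4)

Write a = (a_1, ..., a_4) in the standard basis. For each basis vector v_i, ℓ(v_i) = <v_i, a> is a linear equation in the a_j's. Collect the n equations into a matrix system V a = ℓ, where row i of V is v_i (expressed in the standard basis). Since V is invertible (lower-triangular with 1s on the diagonal, up to permutation), solve by back-substitution:
  V =
[[1, 0, 1, 0],
 [1, 0, 0, 0],
 [0, 1, 0, 0],
 [1, 1, -1, 1]]
  V a = (0, 3, 1, 11)
Solving gives a = (3, 1, -3, 4).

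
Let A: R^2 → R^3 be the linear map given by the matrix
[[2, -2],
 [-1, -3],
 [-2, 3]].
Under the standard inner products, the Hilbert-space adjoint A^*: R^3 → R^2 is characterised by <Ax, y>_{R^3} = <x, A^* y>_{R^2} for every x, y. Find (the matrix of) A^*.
A^* = A^T =
[[2, -1, -2],
 [-2, -3, 3]]

For real matrices with standard dot products, the defining identity <Ax, y> = <x, A^* y> gives (Ax)^T y = x^T (A^*) y, i.e. x^T A^T y = x^T (A^*) y. Since this holds for all x, y, we must have A^* = A^T. Therefore
A^* =
[[2, -1, -2],
 [-2, -3, 3]].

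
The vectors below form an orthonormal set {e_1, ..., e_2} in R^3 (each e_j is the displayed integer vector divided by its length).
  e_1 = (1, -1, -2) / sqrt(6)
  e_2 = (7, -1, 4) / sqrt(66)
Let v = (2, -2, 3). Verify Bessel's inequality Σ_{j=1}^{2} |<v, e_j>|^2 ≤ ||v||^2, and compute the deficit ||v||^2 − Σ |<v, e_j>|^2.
Σ |<v, e_j>|^2 = 138/11; ||v||^2 = 17; deficit = 49/11

Write each e_j = u_j / sqrt(<u_j, u_j>) where u_j is the displayed integer vector. Then <v, e_j> = <v, u_j> / sqrt(<u_j, u_j>), so |<v, e_j>|^2 = <v, u_j>^2 / <u_j, u_j>.
Coefficients: <v, e_1> = -2/sqrt(6), <v, e_2> = 28/sqrt(66).
Square and sum: Σ |<v, e_j>|^2 = 138/11.
Compute ||v||^2 = v·v = 17.
Deficit = 17 − 138/11 = 49/11 ≥ 0, confirming Bessel's inequality. (The deficit equals ||v − Σ <v,e_j> e_j||^2, the squared distance from v to span{e_j}.)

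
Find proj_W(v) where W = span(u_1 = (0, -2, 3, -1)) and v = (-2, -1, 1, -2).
proj_W(v) = (0, -1, 3/2, -1/2)

Set up U = [u_1 | ... | u_1] ∈ R^(4×1). The projector onto W = col(U) is P = U (U^T U)^(-1) U^T.
Compute U^T U =
  [14],
and U^T v = (7).
Solve U^T U · c = U^T v for the coefficients: c = (1/2). The projection is proj_W(v) = U c.
Check: (v - proj_W(v)) · u_1 = 0  (should be 0).
Result: proj_W(v) = (0, -1, 3/2, -1/2).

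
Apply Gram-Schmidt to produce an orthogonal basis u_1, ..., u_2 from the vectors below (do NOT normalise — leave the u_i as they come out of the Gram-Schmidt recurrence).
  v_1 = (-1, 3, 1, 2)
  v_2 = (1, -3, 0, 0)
Orthogonal basis:
  u_1 = (-1, 3, 1, 2)
  u_2 = (1/3, -1, 2/3, 4/3)

Apply the Gram-Schmidt recurrence
  u_1 = v_1
  u_i = v_i − Σ_{j<i} ((v_i · u_j) / (u_j · u_j)) · u_j.

Step by step this gives:
  u_1 = (-1, 3, 1, 2)
  u_2 = (1/3, -1, 2/3, 4/3)

Orthogonality check:
  u_2 · u_1 = 0 (should be 0)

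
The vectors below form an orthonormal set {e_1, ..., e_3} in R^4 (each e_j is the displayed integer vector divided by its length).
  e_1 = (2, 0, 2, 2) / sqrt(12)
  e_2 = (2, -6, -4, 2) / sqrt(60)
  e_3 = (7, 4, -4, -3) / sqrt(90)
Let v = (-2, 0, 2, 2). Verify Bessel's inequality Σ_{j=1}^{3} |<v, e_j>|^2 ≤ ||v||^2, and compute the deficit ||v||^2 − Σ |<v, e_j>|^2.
Σ |<v, e_j>|^2 = 100/9; ||v||^2 = 12; deficit = 8/9

Write each e_j = u_j / sqrt(<u_j, u_j>) where u_j is the displayed integer vector. Then <v, e_j> = <v, u_j> / sqrt(<u_j, u_j>), so |<v, e_j>|^2 = <v, u_j>^2 / <u_j, u_j>.
Coefficients: <v, e_1> = 4/sqrt(12), <v, e_2> = -8/sqrt(60), <v, e_3> = -28/sqrt(90).
Square and sum: Σ |<v, e_j>|^2 = 100/9.
Compute ||v||^2 = v·v = 12.
Deficit = 12 − 100/9 = 8/9 ≥ 0, confirming Bessel's inequality. (The deficit equals ||v − Σ <v,e_j> e_j||^2, the squared distance from v to span{e_j}.)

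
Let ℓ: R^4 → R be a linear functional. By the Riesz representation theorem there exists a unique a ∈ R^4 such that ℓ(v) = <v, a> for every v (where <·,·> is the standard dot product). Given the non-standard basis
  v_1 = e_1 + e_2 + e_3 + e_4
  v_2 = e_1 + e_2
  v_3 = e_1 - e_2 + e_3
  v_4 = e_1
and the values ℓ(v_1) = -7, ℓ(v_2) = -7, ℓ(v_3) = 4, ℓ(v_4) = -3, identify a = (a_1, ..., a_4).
a = (-3, -4, 3, -3)

Write a = (a_1, ..., a_4) in the standard basis. For each basis vector v_i, ℓ(v_i) = <v_i, a> is a linear equation in the a_j's. Collect the n equations into a matrix system V a = ℓ, where row i of V is v_i (expressed in the standard basis). Since V is invertible (lower-triangular with 1s on the diagonal, up to permutation), solve by back-substitution:
  V =
[[1, 1, 1, 1],
 [1, 1, 0, 0],
 [1, -1, 1, 0],
 [1, 0, 0, 0]]
  V a = (-7, -7, 4, -3)
Solving gives a = (-3, -4, 3, -3).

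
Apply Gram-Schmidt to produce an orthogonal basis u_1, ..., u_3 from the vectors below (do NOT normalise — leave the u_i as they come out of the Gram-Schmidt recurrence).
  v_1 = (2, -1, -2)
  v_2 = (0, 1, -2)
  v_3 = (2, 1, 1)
Orthogonal basis:
  u_1 = (2, -1, -2)
  u_2 = (-2/3, 4/3, -4/3)
  u_3 = (14/9, 14/9, 7/9)

Apply the Gram-Schmidt recurrence
  u_1 = v_1
  u_i = v_i − Σ_{j<i} ((v_i · u_j) / (u_j · u_j)) · u_j.

Step by step this gives:
  u_1 = (2, -1, -2)
  u_2 = (-2/3, 4/3, -4/3)
  u_3 = (14/9, 14/9, 7/9)

Orthogonality check:
  u_2 · u_1 = 0 (should be 0)
  u_3 · u_1 = 0 (should be 0)
  u_3 · u_2 = 0 (should be 0)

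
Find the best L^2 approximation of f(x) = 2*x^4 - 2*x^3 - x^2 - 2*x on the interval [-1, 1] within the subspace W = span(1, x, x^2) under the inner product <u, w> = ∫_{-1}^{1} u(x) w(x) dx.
g(x) = 5*x^2/7 - 16*x/5 - 6/35

The best approximation g ∈ W is the orthogonal projection of f onto W. Writing g = a_0 + a_1 x + a_2 x^2, the coefficients solve the normal equations G · a = b where
  G_{ij} = <φ_i, φ_j> and b_i = <f, φ_i>, with φ_0 = 1, φ_1 = x, φ_2 = x^2.
G =
  [2, 0, 2/3]
  [0, 2/3, 0]
  [2/3, 0, 2/5],
b = (2/15, -32/15, 6/35).
Solving gives a_0 = -6/35, a_1 = -16/5, a_2 = 5/7, so
  g(x) = 5*x^2/7 - 16*x/5 - 6/35.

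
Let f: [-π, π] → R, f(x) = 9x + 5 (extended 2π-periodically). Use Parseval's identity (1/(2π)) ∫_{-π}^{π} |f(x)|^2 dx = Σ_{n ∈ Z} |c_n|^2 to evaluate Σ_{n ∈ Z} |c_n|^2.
Σ |c_n|^2 = 27π^2 + 25

Expand and integrate term by term over [-π, π]:
  ∫ (9x)^2 dx = 81·(2π^3/3); ∫ 2·9·(5)·x dx = 0 (odd integrand); ∫ 5^2 dx = 25·2π.
So (1/(2π)) ∫_{-π}^{π} (9x + 5)^2 dx = 81π^2/3 + 25 = 27π^2 + 25.
Parseval ⇒ Σ |c_n|^2 = 27π^2 + 25.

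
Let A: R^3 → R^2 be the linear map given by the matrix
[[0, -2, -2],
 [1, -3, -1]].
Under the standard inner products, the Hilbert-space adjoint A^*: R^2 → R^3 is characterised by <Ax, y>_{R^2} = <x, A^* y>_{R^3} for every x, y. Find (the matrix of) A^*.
A^* = A^T =
[[0, 1],
 [-2, -3],
 [-2, -1]]

For real matrices with standard dot products, the defining identity <Ax, y> = <x, A^* y> gives (Ax)^T y = x^T (A^*) y, i.e. x^T A^T y = x^T (A^*) y. Since this holds for all x, y, we must have A^* = A^T. Therefore
A^* =
[[0, 1],
 [-2, -3],
 [-2, -1]].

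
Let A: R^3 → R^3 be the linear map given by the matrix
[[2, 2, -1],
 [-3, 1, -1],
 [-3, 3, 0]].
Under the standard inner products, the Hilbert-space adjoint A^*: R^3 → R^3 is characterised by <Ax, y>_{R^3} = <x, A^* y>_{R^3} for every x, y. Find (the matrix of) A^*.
A^* = A^T =
[[2, -3, -3],
 [2, 1, 3],
 [-1, -1, 0]]

For real matrices with standard dot products, the defining identity <Ax, y> = <x, A^* y> gives (Ax)^T y = x^T (A^*) y, i.e. x^T A^T y = x^T (A^*) y. Since this holds for all x, y, we must have A^* = A^T. Therefore
A^* =
[[2, -3, -3],
 [2, 1, 3],
 [-1, -1, 0]].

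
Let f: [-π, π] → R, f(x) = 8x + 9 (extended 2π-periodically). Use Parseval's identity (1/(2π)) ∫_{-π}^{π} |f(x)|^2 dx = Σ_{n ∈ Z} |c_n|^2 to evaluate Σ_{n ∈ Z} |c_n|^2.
Σ |c_n|^2 = 64π^2/3 + 81

Expand and integrate term by term over [-π, π]:
  ∫ (8x)^2 dx = 64·(2π^3/3); ∫ 2·8·(9)·x dx = 0 (odd integrand); ∫ 9^2 dx = 81·2π.
So (1/(2π)) ∫_{-π}^{π} (8x + 9)^2 dx = 64π^2/3 + 81 = 64π^2/3 + 81.
Parseval ⇒ Σ |c_n|^2 = 64π^2/3 + 81.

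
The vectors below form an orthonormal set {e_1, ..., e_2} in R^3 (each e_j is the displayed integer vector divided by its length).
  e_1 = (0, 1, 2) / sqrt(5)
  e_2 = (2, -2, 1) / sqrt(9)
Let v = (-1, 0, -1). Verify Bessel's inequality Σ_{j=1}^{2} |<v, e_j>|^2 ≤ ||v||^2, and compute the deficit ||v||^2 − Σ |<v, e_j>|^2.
Σ |<v, e_j>|^2 = 9/5; ||v||^2 = 2; deficit = 1/5

Write each e_j = u_j / sqrt(<u_j, u_j>) where u_j is the displayed integer vector. Then <v, e_j> = <v, u_j> / sqrt(<u_j, u_j>), so |<v, e_j>|^2 = <v, u_j>^2 / <u_j, u_j>.
Coefficients: <v, e_1> = -2/sqrt(5), <v, e_2> = -3/sqrt(9).
Square and sum: Σ |<v, e_j>|^2 = 9/5.
Compute ||v||^2 = v·v = 2.
Deficit = 2 − 9/5 = 1/5 ≥ 0, confirming Bessel's inequality. (The deficit equals ||v − Σ <v,e_j> e_j||^2, the squared distance from v to span{e_j}.)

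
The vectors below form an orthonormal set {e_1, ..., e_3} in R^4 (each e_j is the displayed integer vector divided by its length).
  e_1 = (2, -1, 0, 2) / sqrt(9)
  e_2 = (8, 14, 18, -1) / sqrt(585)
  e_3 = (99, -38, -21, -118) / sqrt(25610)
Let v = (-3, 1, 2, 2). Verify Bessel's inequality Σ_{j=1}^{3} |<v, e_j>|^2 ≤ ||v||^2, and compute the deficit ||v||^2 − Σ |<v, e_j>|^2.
Σ |<v, e_j>|^2 = 6563/394; ||v||^2 = 18; deficit = 529/394

Write each e_j = u_j / sqrt(<u_j, u_j>) where u_j is the displayed integer vector. Then <v, e_j> = <v, u_j> / sqrt(<u_j, u_j>), so |<v, e_j>|^2 = <v, u_j>^2 / <u_j, u_j>.
Coefficients: <v, e_1> = -3/sqrt(9), <v, e_2> = 24/sqrt(585), <v, e_3> = -613/sqrt(25610).
Square and sum: Σ |<v, e_j>|^2 = 6563/394.
Compute ||v||^2 = v·v = 18.
Deficit = 18 − 6563/394 = 529/394 ≥ 0, confirming Bessel's inequality. (The deficit equals ||v − Σ <v,e_j> e_j||^2, the squared distance from v to span{e_j}.)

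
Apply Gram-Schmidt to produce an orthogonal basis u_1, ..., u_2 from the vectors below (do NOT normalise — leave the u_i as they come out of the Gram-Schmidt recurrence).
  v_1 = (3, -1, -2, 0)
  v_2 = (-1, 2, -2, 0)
Orthogonal basis:
  u_1 = (3, -1, -2, 0)
  u_2 = (-11/14, 27/14, -15/7, 0)

Apply the Gram-Schmidt recurrence
  u_1 = v_1
  u_i = v_i − Σ_{j<i} ((v_i · u_j) / (u_j · u_j)) · u_j.

Step by step this gives:
  u_1 = (3, -1, -2, 0)
  u_2 = (-11/14, 27/14, -15/7, 0)

Orthogonality check:
  u_2 · u_1 = 0 (should be 0)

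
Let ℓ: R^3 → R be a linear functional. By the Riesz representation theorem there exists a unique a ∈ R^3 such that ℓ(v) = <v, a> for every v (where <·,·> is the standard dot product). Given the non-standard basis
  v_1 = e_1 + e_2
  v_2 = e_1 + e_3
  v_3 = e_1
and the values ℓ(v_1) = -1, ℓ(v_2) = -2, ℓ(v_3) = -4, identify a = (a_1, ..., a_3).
a = (-4, 3, 2)

Write a = (a_1, ..., a_3) in the standard basis. For each basis vector v_i, ℓ(v_i) = <v_i, a> is a linear equation in the a_j's. Collect the n equations into a matrix system V a = ℓ, where row i of V is v_i (expressed in the standard basis). Since V is invertible (lower-triangular with 1s on the diagonal, up to permutation), solve by back-substitution:
  V =
[[1, 1, 0],
 [1, 0, 1],
 [1, 0, 0]]
  V a = (-1, -2, -4)
Solving gives a = (-4, 3, 2).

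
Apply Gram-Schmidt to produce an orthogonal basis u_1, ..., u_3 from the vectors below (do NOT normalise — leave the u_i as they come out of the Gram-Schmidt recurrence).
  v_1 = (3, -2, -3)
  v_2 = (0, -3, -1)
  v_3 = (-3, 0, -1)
Orthogonal basis:
  u_1 = (3, -2, -3)
  u_2 = (-27/22, -24/11, 5/22)
  u_3 = (-210/139, 90/139, -270/139)

Apply the Gram-Schmidt recurrence
  u_1 = v_1
  u_i = v_i − Σ_{j<i} ((v_i · u_j) / (u_j · u_j)) · u_j.

Step by step this gives:
  u_1 = (3, -2, -3)
  u_2 = (-27/22, -24/11, 5/22)
  u_3 = (-210/139, 90/139, -270/139)

Orthogonality check:
  u_2 · u_1 = 0 (should be 0)
  u_3 · u_1 = 0 (should be 0)
  u_3 · u_2 = 0 (should be 0)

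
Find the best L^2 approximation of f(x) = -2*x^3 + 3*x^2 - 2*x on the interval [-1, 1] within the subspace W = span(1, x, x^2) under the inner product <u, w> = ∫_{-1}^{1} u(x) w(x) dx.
g(x) = 3*x^2 - 16*x/5

The best approximation g ∈ W is the orthogonal projection of f onto W. Writing g = a_0 + a_1 x + a_2 x^2, the coefficients solve the normal equations G · a = b where
  G_{ij} = <φ_i, φ_j> and b_i = <f, φ_i>, with φ_0 = 1, φ_1 = x, φ_2 = x^2.
G =
  [2, 0, 2/3]
  [0, 2/3, 0]
  [2/3, 0, 2/5],
b = (2, -32/15, 6/5).
Solving gives a_0 = 0, a_1 = -16/5, a_2 = 3, so
  g(x) = 3*x^2 - 16*x/5.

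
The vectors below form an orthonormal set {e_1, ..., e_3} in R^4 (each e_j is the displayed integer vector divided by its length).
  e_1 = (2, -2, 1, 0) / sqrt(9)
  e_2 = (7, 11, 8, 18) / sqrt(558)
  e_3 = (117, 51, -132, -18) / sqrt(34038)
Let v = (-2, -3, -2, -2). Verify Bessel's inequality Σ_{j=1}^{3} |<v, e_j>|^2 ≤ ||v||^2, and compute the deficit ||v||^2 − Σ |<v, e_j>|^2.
Σ |<v, e_j>|^2 = 1085/61; ||v||^2 = 21; deficit = 196/61

Write each e_j = u_j / sqrt(<u_j, u_j>) where u_j is the displayed integer vector. Then <v, e_j> = <v, u_j> / sqrt(<u_j, u_j>), so |<v, e_j>|^2 = <v, u_j>^2 / <u_j, u_j>.
Coefficients: <v, e_1> = 0/sqrt(9), <v, e_2> = -99/sqrt(558), <v, e_3> = -87/sqrt(34038).
Square and sum: Σ |<v, e_j>|^2 = 1085/61.
Compute ||v||^2 = v·v = 21.
Deficit = 21 − 1085/61 = 196/61 ≥ 0, confirming Bessel's inequality. (The deficit equals ||v − Σ <v,e_j> e_j||^2, the squared distance from v to span{e_j}.)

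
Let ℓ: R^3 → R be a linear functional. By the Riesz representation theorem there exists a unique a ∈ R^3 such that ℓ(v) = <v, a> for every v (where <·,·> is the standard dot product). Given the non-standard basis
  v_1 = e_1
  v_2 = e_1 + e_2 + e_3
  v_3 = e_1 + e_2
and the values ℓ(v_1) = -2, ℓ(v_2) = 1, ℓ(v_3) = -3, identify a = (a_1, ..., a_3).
a = (-2, -1, 4)

Write a = (a_1, ..., a_3) in the standard basis. For each basis vector v_i, ℓ(v_i) = <v_i, a> is a linear equation in the a_j's. Collect the n equations into a matrix system V a = ℓ, where row i of V is v_i (expressed in the standard basis). Since V is invertible (lower-triangular with 1s on the diagonal, up to permutation), solve by back-substitution:
  V =
[[1, 0, 0],
 [1, 1, 1],
 [1, 1, 0]]
  V a = (-2, 1, -3)
Solving gives a = (-2, -1, 4).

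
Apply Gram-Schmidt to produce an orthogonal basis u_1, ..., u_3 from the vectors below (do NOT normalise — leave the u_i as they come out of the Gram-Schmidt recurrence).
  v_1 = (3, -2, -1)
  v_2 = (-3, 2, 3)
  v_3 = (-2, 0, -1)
Orthogonal basis:
  u_1 = (3, -2, -1)
  u_2 = (3/7, -2/7, 13/7)
  u_3 = (-8/13, -12/13, 0)

Apply the Gram-Schmidt recurrence
  u_1 = v_1
  u_i = v_i − Σ_{j<i} ((v_i · u_j) / (u_j · u_j)) · u_j.

Step by step this gives:
  u_1 = (3, -2, -1)
  u_2 = (3/7, -2/7, 13/7)
  u_3 = (-8/13, -12/13, 0)

Orthogonality check:
  u_2 · u_1 = 0 (should be 0)
  u_3 · u_1 = 0 (should be 0)
  u_3 · u_2 = 0 (should be 0)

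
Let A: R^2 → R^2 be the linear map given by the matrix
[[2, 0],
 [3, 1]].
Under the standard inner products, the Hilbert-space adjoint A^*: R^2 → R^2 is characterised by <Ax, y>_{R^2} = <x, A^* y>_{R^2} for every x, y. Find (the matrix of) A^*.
A^* = A^T =
[[2, 3],
 [0, 1]]

For real matrices with standard dot products, the defining identity <Ax, y> = <x, A^* y> gives (Ax)^T y = x^T (A^*) y, i.e. x^T A^T y = x^T (A^*) y. Since this holds for all x, y, we must have A^* = A^T. Therefore
A^* =
[[2, 3],
 [0, 1]].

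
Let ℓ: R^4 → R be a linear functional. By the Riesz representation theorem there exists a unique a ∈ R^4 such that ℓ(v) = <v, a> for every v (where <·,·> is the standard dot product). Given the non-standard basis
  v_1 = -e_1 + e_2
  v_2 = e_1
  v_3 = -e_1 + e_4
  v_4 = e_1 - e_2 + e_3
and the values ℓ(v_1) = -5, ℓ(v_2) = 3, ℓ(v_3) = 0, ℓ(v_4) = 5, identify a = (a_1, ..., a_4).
a = (3, -2, 0, 3)

Write a = (a_1, ..., a_4) in the standard basis. For each basis vector v_i, ℓ(v_i) = <v_i, a> is a linear equation in the a_j's. Collect the n equations into a matrix system V a = ℓ, where row i of V is v_i (expressed in the standard basis). Since V is invertible (lower-triangular with 1s on the diagonal, up to permutation), solve by back-substitution:
  V =
[[-1, 1, 0, 0],
 [1, 0, 0, 0],
 [-1, 0, 0, 1],
 [1, -1, 1, 0]]
  V a = (-5, 3, 0, 5)
Solving gives a = (3, -2, 0, 3).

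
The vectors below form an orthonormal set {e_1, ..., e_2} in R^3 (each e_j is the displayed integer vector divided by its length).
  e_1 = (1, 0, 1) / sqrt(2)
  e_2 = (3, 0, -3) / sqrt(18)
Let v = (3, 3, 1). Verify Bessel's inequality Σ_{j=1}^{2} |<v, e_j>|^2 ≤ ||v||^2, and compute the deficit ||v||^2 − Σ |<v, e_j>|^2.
Σ |<v, e_j>|^2 = 10; ||v||^2 = 19; deficit = 9

Write each e_j = u_j / sqrt(<u_j, u_j>) where u_j is the displayed integer vector. Then <v, e_j> = <v, u_j> / sqrt(<u_j, u_j>), so |<v, e_j>|^2 = <v, u_j>^2 / <u_j, u_j>.
Coefficients: <v, e_1> = 4/sqrt(2), <v, e_2> = 6/sqrt(18).
Square and sum: Σ |<v, e_j>|^2 = 10.
Compute ||v||^2 = v·v = 19.
Deficit = 19 − 10 = 9 ≥ 0, confirming Bessel's inequality. (The deficit equals ||v − Σ <v,e_j> e_j||^2, the squared distance from v to span{e_j}.)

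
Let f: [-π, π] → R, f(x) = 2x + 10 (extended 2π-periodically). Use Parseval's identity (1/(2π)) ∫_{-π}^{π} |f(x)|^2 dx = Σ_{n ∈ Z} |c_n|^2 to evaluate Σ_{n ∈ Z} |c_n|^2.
Σ |c_n|^2 = 4π^2/3 + 100

Expand and integrate term by term over [-π, π]:
  ∫ (2x)^2 dx = 4·(2π^3/3); ∫ 2·2·(10)·x dx = 0 (odd integrand); ∫ 10^2 dx = 100·2π.
So (1/(2π)) ∫_{-π}^{π} (2x + 10)^2 dx = 4π^2/3 + 100 = 4π^2/3 + 100.
Parseval ⇒ Σ |c_n|^2 = 4π^2/3 + 100.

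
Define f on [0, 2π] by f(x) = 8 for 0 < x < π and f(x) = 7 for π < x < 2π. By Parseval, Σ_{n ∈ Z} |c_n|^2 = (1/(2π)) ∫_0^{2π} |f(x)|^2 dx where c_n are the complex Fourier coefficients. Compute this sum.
Σ |c_n|^2 = 113/2

Parseval equates the L^2 energy of f (normalised by 1/(2π)) with the ℓ^2 sum of its Fourier coefficients: (1/(2π)) ∫_0^{2π} |f|^2 = Σ |c_n|^2.
Compute the left side: (1/(2π)) [∫_0^π 8^2 dx + ∫_π^{2π} 7^2 dx] = (1/(2π)) · (64π + 49π) = (64 + 49)/2 = 113/2.
So Σ_{n ∈ Z} |c_n|^2 = 113/2.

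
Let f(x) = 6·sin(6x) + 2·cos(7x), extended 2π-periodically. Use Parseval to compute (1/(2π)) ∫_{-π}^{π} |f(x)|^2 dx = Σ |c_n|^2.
Σ |c_n|^2 = 20

Expand |f|^2 and use orthogonality of {sin(nx), cos(mx)} on [-π, π]:
  ∫_{-π}^{π} sin(nx)^2 dx = π, ∫ cos(mx)^2 dx = π, and cross terms integrate to 0.
So ∫_{-π}^{π} f(x)^2 dx = 6^2 · π + 2^2 · π = (36 + 4)π.
Divide by 2π: (36 + 4)/2 = 20.
By Parseval, this equals Σ |c_n|^2.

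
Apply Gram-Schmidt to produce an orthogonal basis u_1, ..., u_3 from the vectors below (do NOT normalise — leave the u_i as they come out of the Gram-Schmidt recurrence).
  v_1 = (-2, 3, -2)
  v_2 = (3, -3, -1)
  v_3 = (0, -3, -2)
Orthogonal basis:
  u_1 = (-2, 3, -2)
  u_2 = (25/17, -12/17, -43/17)
  u_3 = (-135/77, -120/77, -45/77)

Apply the Gram-Schmidt recurrence
  u_1 = v_1
  u_i = v_i − Σ_{j<i} ((v_i · u_j) / (u_j · u_j)) · u_j.

Step by step this gives:
  u_1 = (-2, 3, -2)
  u_2 = (25/17, -12/17, -43/17)
  u_3 = (-135/77, -120/77, -45/77)

Orthogonality check:
  u_2 · u_1 = 0 (should be 0)
  u_3 · u_1 = 0 (should be 0)
  u_3 · u_2 = 0 (should be 0)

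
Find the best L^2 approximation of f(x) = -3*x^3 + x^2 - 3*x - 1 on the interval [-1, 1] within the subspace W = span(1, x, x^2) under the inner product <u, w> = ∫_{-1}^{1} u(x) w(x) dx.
g(x) = x^2 - 24*x/5 - 1

The best approximation g ∈ W is the orthogonal projection of f onto W. Writing g = a_0 + a_1 x + a_2 x^2, the coefficients solve the normal equations G · a = b where
  G_{ij} = <φ_i, φ_j> and b_i = <f, φ_i>, with φ_0 = 1, φ_1 = x, φ_2 = x^2.
G =
  [2, 0, 2/3]
  [0, 2/3, 0]
  [2/3, 0, 2/5],
b = (-4/3, -16/5, -4/15).
Solving gives a_0 = -1, a_1 = -24/5, a_2 = 1, so
  g(x) = x^2 - 24*x/5 - 1.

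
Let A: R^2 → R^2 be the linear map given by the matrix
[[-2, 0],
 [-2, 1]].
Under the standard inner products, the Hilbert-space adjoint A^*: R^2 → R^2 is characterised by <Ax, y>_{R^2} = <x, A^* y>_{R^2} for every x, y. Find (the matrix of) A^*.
A^* = A^T =
[[-2, -2],
 [0, 1]]

For real matrices with standard dot products, the defining identity <Ax, y> = <x, A^* y> gives (Ax)^T y = x^T (A^*) y, i.e. x^T A^T y = x^T (A^*) y. Since this holds for all x, y, we must have A^* = A^T. Therefore
A^* =
[[-2, -2],
 [0, 1]].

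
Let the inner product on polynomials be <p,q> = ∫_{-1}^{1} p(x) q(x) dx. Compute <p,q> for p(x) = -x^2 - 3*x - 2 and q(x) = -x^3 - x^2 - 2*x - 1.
<p,q> = 58/5

Expand the product: p(x)·q(x) = x^5 + 4*x^4 + 7*x^3 + 9*x^2 + 7*x + 2.
∫_{-1}^{1} of each monomial x^k gives [2/(k+1) if k even, 0 if k odd]. Integrating term-by-term (or equivalently evaluating the antiderivative F(x) = x^6/6 + 4*x^5/5 + 7*x^4/4 + 3*x^3 + 7*x^2/2 + 2*x at the endpoints):
  F(1) − F(−1) = 673/60 − (-23/60) = 58/5.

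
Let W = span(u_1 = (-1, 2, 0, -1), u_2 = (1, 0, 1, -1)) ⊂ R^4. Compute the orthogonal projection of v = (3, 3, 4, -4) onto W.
proj_W(v) = (5/2, 7/3, 11/3, -29/6)

Set up U = [u_1 | ... | u_2] ∈ R^(4×2). The projector onto W = col(U) is P = U (U^T U)^(-1) U^T.
Compute U^T U =
  [6, 0]
  [0, 3],
and U^T v = (7, 11).
Solve U^T U · c = U^T v for the coefficients: c = (7/6, 11/3). The projection is proj_W(v) = U c.
Check: (v - proj_W(v)) · u_1 = 0  (should be 0).
Check: (v - proj_W(v)) · u_2 = 0  (should be 0).
Result: proj_W(v) = (5/2, 7/3, 11/3, -29/6).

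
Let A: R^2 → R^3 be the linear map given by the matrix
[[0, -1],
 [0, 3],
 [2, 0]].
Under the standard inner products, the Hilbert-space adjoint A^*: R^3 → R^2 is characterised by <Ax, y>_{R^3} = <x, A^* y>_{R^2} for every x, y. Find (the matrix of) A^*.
A^* = A^T =
[[0, 0, 2],
 [-1, 3, 0]]

For real matrices with standard dot products, the defining identity <Ax, y> = <x, A^* y> gives (Ax)^T y = x^T (A^*) y, i.e. x^T A^T y = x^T (A^*) y. Since this holds for all x, y, we must have A^* = A^T. Therefore
A^* =
[[0, 0, 2],
 [-1, 3, 0]].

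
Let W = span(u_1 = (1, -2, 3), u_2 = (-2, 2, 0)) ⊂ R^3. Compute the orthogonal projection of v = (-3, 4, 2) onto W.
proj_W(v) = (-72/19, 61/19, 33/19)

Set up U = [u_1 | ... | u_2] ∈ R^(3×2). The projector onto W = col(U) is P = U (U^T U)^(-1) U^T.
Compute U^T U =
  [14, -6]
  [-6, 8],
and U^T v = (-5, 14).
Solve U^T U · c = U^T v for the coefficients: c = (11/19, 83/38). The projection is proj_W(v) = U c.
Check: (v - proj_W(v)) · u_1 = 0  (should be 0).
Check: (v - proj_W(v)) · u_2 = 0  (should be 0).
Result: proj_W(v) = (-72/19, 61/19, 33/19).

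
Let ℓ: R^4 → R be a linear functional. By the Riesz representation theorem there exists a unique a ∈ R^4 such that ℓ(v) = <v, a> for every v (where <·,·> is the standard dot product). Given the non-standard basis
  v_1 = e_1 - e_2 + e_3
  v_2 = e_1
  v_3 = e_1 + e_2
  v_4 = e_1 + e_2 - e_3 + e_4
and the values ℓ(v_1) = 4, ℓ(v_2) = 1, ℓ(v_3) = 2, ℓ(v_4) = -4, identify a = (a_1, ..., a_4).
a = (1, 1, 4, -2)

Write a = (a_1, ..., a_4) in the standard basis. For each basis vector v_i, ℓ(v_i) = <v_i, a> is a linear equation in the a_j's. Collect the n equations into a matrix system V a = ℓ, where row i of V is v_i (expressed in the standard basis). Since V is invertible (lower-triangular with 1s on the diagonal, up to permutation), solve by back-substitution:
  V =
[[1, -1, 1, 0],
 [1, 0, 0, 0],
 [1, 1, 0, 0],
 [1, 1, -1, 1]]
  V a = (4, 1, 2, -4)
Solving gives a = (1, 1, 4, -2).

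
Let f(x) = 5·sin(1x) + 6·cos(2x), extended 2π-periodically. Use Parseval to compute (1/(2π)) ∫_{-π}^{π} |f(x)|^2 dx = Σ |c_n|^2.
Σ |c_n|^2 = 61/2

Expand |f|^2 and use orthogonality of {sin(nx), cos(mx)} on [-π, π]:
  ∫_{-π}^{π} sin(nx)^2 dx = π, ∫ cos(mx)^2 dx = π, and cross terms integrate to 0.
So ∫_{-π}^{π} f(x)^2 dx = 5^2 · π + 6^2 · π = (25 + 36)π.
Divide by 2π: (25 + 36)/2 = 61/2.
By Parseval, this equals Σ |c_n|^2.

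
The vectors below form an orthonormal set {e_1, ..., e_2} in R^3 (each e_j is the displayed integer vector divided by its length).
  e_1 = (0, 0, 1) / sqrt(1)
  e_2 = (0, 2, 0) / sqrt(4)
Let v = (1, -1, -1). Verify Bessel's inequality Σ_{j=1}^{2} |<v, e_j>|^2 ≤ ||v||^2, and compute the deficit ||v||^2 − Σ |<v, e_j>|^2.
Σ |<v, e_j>|^2 = 2; ||v||^2 = 3; deficit = 1

Write each e_j = u_j / sqrt(<u_j, u_j>) where u_j is the displayed integer vector. Then <v, e_j> = <v, u_j> / sqrt(<u_j, u_j>), so |<v, e_j>|^2 = <v, u_j>^2 / <u_j, u_j>.
Coefficients: <v, e_1> = -1/sqrt(1), <v, e_2> = -2/sqrt(4).
Square and sum: Σ |<v, e_j>|^2 = 2.
Compute ||v||^2 = v·v = 3.
Deficit = 3 − 2 = 1 ≥ 0, confirming Bessel's inequality. (The deficit equals ||v − Σ <v,e_j> e_j||^2, the squared distance from v to span{e_j}.)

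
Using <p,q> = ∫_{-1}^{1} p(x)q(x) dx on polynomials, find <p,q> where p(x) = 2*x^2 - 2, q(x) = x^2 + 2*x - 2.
<p,q> = 24/5

Expand the product: p(x)·q(x) = 2*x^4 + 4*x^3 - 6*x^2 - 4*x + 4.
∫_{-1}^{1} of each monomial x^k gives [2/(k+1) if k even, 0 if k odd]. Integrating term-by-term (or equivalently evaluating the antiderivative F(x) = 2*x^5/5 + x^4 - 2*x^3 - 2*x^2 + 4*x at the endpoints):
  F(1) − F(−1) = 7/5 − (-17/5) = 24/5.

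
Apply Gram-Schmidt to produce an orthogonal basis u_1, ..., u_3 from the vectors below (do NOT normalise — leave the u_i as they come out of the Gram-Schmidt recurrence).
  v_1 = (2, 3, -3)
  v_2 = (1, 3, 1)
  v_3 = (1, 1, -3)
Orthogonal basis:
  u_1 = (2, 3, -3)
  u_2 = (3/11, 21/11, 23/11)
  u_3 = (-12/89, 5/89, -3/89)

Apply the Gram-Schmidt recurrence
  u_1 = v_1
  u_i = v_i − Σ_{j<i} ((v_i · u_j) / (u_j · u_j)) · u_j.

Step by step this gives:
  u_1 = (2, 3, -3)
  u_2 = (3/11, 21/11, 23/11)
  u_3 = (-12/89, 5/89, -3/89)

Orthogonality check:
  u_2 · u_1 = 0 (should be 0)
  u_3 · u_1 = 0 (should be 0)
  u_3 · u_2 = 0 (should be 0)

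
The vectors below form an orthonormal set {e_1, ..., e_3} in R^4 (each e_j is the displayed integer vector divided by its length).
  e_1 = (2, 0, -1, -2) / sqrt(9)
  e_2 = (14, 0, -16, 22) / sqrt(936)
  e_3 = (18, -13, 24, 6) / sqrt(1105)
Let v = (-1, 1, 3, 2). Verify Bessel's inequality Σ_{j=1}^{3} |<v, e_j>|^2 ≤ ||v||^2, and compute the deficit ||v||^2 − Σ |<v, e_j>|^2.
Σ |<v, e_j>|^2 = 2**(323/370)*3**(231/740)*5**(341/370)*7**(136/185)/4; ||v||^2 = 15; deficit = 529/170

Write each e_j = u_j / sqrt(<u_j, u_j>) where u_j is the displayed integer vector. Then <v, e_j> = <v, u_j> / sqrt(<u_j, u_j>), so |<v, e_j>|^2 = <v, u_j>^2 / <u_j, u_j>.
Coefficients: <v, e_1> = -9/sqrt(9), <v, e_2> = -18/sqrt(936), <v, e_3> = 53/sqrt(1105).
Square and sum: Σ |<v, e_j>|^2 = 2**(323/370)*3**(231/740)*5**(341/370)*7**(136/185)/4.
Compute ||v||^2 = v·v = 15.
Deficit = 15 − 2**(323/370)*3**(231/740)*5**(341/370)*7**(136/185)/4 = 529/170 ≥ 0, confirming Bessel's inequality. (The deficit equals ||v − Σ <v,e_j> e_j||^2, the squared distance from v to span{e_j}.)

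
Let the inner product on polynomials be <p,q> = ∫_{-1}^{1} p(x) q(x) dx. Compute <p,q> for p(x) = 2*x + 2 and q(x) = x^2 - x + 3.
<p,q> = 12

Expand the product: p(x)·q(x) = 2*x^3 + 4*x + 6.
∫_{-1}^{1} of each monomial x^k gives [2/(k+1) if k even, 0 if k odd]. Integrating term-by-term (or equivalently evaluating the antiderivative F(x) = x^4/2 + 2*x^2 + 6*x at the endpoints):
  F(1) − F(−1) = 17/2 − (-7/2) = 12.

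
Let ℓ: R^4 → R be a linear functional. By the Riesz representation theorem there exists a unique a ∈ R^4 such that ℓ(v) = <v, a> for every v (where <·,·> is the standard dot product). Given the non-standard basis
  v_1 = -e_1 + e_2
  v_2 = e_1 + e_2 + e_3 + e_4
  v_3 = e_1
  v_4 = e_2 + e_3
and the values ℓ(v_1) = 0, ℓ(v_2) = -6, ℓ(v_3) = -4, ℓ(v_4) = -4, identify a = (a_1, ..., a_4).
a = (-4, -4, 0, 2)

Write a = (a_1, ..., a_4) in the standard basis. For each basis vector v_i, ℓ(v_i) = <v_i, a> is a linear equation in the a_j's. Collect the n equations into a matrix system V a = ℓ, where row i of V is v_i (expressed in the standard basis). Since V is invertible (lower-triangular with 1s on the diagonal, up to permutation), solve by back-substitution:
  V =
[[-1, 1, 0, 0],
 [1, 1, 1, 1],
 [1, 0, 0, 0],
 [0, 1, 1, 0]]
  V a = (0, -6, -4, -4)
Solving gives a = (-4, -4, 0, 2).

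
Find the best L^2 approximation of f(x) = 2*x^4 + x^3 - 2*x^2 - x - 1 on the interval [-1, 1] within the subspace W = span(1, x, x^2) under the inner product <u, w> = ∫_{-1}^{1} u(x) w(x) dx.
g(x) = -2*x^2/7 - 2*x/5 - 41/35

The best approximation g ∈ W is the orthogonal projection of f onto W. Writing g = a_0 + a_1 x + a_2 x^2, the coefficients solve the normal equations G · a = b where
  G_{ij} = <φ_i, φ_j> and b_i = <f, φ_i>, with φ_0 = 1, φ_1 = x, φ_2 = x^2.
G =
  [2, 0, 2/3]
  [0, 2/3, 0]
  [2/3, 0, 2/5],
b = (-38/15, -4/15, -94/105).
Solving gives a_0 = -41/35, a_1 = -2/5, a_2 = -2/7, so
  g(x) = -2*x^2/7 - 2*x/5 - 41/35.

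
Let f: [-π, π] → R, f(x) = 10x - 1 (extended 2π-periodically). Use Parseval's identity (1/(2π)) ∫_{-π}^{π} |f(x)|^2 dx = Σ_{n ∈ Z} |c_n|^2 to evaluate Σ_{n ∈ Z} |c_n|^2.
Σ |c_n|^2 = 100π^2/3 + 1

Expand and integrate term by term over [-π, π]:
  ∫ (10x)^2 dx = 100·(2π^3/3); ∫ 2·10·(-1)·x dx = 0 (odd integrand); ∫ (-1)^2 dx = 1·2π.
So (1/(2π)) ∫_{-π}^{π} (10x - 1)^2 dx = 100π^2/3 + 1 = 100π^2/3 + 1.
Parseval ⇒ Σ |c_n|^2 = 100π^2/3 + 1.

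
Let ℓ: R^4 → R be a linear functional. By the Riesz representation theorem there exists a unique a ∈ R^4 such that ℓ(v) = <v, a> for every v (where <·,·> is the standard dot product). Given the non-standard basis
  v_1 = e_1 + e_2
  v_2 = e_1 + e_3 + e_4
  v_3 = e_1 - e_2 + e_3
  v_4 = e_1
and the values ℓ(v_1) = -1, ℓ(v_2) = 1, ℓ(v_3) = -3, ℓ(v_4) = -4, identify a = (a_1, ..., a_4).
a = (-4, 3, 4, 1)

Write a = (a_1, ..., a_4) in the standard basis. For each basis vector v_i, ℓ(v_i) = <v_i, a> is a linear equation in the a_j's. Collect the n equations into a matrix system V a = ℓ, where row i of V is v_i (expressed in the standard basis). Since V is invertible (lower-triangular with 1s on the diagonal, up to permutation), solve by back-substitution:
  V =
[[1, 1, 0, 0],
 [1, 0, 1, 1],
 [1, -1, 1, 0],
 [1, 0, 0, 0]]
  V a = (-1, 1, -3, -4)
Solving gives a = (-4, 3, 4, 1).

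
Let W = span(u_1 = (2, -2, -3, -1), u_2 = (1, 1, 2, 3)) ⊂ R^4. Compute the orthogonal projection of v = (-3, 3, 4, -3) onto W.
proj_W(v) = (-95/21, 7/3, 62/21, -11/7)

Set up U = [u_1 | ... | u_2] ∈ R^(4×2). The projector onto W = col(U) is P = U (U^T U)^(-1) U^T.
Compute U^T U =
  [18, -9]
  [-9, 15],
and U^T v = (-21, -1).
Solve U^T U · c = U^T v for the coefficients: c = (-12/7, -23/21). The projection is proj_W(v) = U c.
Check: (v - proj_W(v)) · u_1 = 0  (should be 0).
Check: (v - proj_W(v)) · u_2 = 0  (should be 0).
Result: proj_W(v) = (-95/21, 7/3, 62/21, -11/7).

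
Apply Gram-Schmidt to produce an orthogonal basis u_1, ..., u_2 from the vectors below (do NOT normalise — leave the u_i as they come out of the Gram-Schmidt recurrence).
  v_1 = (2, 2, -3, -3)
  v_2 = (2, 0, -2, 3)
Orthogonal basis:
  u_1 = (2, 2, -3, -3)
  u_2 = (25/13, -1/13, -49/26, 81/26)

Apply the Gram-Schmidt recurrence
  u_1 = v_1
  u_i = v_i − Σ_{j<i} ((v_i · u_j) / (u_j · u_j)) · u_j.

Step by step this gives:
  u_1 = (2, 2, -3, -3)
  u_2 = (25/13, -1/13, -49/26, 81/26)

Orthogonality check:
  u_2 · u_1 = 0 (should be 0)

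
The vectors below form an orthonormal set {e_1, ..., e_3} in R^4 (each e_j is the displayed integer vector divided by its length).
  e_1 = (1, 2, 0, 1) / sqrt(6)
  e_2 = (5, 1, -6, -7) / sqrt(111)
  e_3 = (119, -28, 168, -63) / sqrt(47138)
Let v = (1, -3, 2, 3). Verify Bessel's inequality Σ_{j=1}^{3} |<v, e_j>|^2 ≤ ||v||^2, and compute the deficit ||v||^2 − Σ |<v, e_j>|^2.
Σ |<v, e_j>|^2 = 155/13; ||v||^2 = 23; deficit = 144/13

Write each e_j = u_j / sqrt(<u_j, u_j>) where u_j is the displayed integer vector. Then <v, e_j> = <v, u_j> / sqrt(<u_j, u_j>), so |<v, e_j>|^2 = <v, u_j>^2 / <u_j, u_j>.
Coefficients: <v, e_1> = -2/sqrt(6), <v, e_2> = -31/sqrt(111), <v, e_3> = 350/sqrt(47138).
Square and sum: Σ |<v, e_j>|^2 = 155/13.
Compute ||v||^2 = v·v = 23.
Deficit = 23 − 155/13 = 144/13 ≥ 0, confirming Bessel's inequality. (The deficit equals ||v − Σ <v,e_j> e_j||^2, the squared distance from v to span{e_j}.)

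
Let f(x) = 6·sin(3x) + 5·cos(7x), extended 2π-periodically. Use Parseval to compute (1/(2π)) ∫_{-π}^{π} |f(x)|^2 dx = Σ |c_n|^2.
Σ |c_n|^2 = 61/2

Expand |f|^2 and use orthogonality of {sin(nx), cos(mx)} on [-π, π]:
  ∫_{-π}^{π} sin(nx)^2 dx = π, ∫ cos(mx)^2 dx = π, and cross terms integrate to 0.
So ∫_{-π}^{π} f(x)^2 dx = 6^2 · π + 5^2 · π = (36 + 25)π.
Divide by 2π: (36 + 25)/2 = 61/2.
By Parseval, this equals Σ |c_n|^2.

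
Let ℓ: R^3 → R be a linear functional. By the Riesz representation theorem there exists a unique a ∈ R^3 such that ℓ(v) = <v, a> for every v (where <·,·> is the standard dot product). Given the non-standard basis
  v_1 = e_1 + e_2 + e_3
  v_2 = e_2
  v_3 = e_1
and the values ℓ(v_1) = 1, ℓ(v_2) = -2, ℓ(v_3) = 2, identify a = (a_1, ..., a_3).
a = (2, -2, 1)

Write a = (a_1, ..., a_3) in the standard basis. For each basis vector v_i, ℓ(v_i) = <v_i, a> is a linear equation in the a_j's. Collect the n equations into a matrix system V a = ℓ, where row i of V is v_i (expressed in the standard basis). Since V is invertible (lower-triangular with 1s on the diagonal, up to permutation), solve by back-substitution:
  V =
[[1, 1, 1],
 [0, 1, 0],
 [1, 0, 0]]
  V a = (1, -2, 2)
Solving gives a = (2, -2, 1).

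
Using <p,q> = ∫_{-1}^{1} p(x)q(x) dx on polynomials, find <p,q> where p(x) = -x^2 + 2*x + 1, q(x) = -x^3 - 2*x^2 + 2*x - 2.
<p,q> = -4/3

Expand the product: p(x)·q(x) = x^5 - 7*x^3 + 4*x^2 - 2*x - 2.
∫_{-1}^{1} of each monomial x^k gives [2/(k+1) if k even, 0 if k odd]. Integrating term-by-term (or equivalently evaluating the antiderivative F(x) = x^6/6 - 7*x^4/4 + 4*x^3/3 - x^2 - 2*x at the endpoints):
  F(1) − F(−1) = -13/4 − (-23/12) = -4/3.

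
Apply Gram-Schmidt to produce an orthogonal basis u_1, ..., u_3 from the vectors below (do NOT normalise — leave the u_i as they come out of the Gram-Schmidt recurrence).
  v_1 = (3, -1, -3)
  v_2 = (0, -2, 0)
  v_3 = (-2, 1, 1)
Orthogonal basis:
  u_1 = (3, -1, -3)
  u_2 = (-6/19, -36/19, 6/19)
  u_3 = (-1/2, 0, -1/2)

Apply the Gram-Schmidt recurrence
  u_1 = v_1
  u_i = v_i − Σ_{j<i} ((v_i · u_j) / (u_j · u_j)) · u_j.

Step by step this gives:
  u_1 = (3, -1, -3)
  u_2 = (-6/19, -36/19, 6/19)
  u_3 = (-1/2, 0, -1/2)

Orthogonality check:
  u_2 · u_1 = 0 (should be 0)
  u_3 · u_1 = 0 (should be 0)
  u_3 · u_2 = 0 (should be 0)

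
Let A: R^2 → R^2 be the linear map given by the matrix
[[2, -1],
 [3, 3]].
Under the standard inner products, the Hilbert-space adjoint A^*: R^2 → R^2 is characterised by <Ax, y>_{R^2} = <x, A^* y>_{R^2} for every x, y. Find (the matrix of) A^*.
A^* = A^T =
[[2, 3],
 [-1, 3]]

For real matrices with standard dot products, the defining identity <Ax, y> = <x, A^* y> gives (Ax)^T y = x^T (A^*) y, i.e. x^T A^T y = x^T (A^*) y. Since this holds for all x, y, we must have A^* = A^T. Therefore
A^* =
[[2, 3],
 [-1, 3]].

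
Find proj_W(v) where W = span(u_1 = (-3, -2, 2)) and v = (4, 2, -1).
proj_W(v) = (54/17, 36/17, -36/17)

Set up U = [u_1 | ... | u_1] ∈ R^(3×1). The projector onto W = col(U) is P = U (U^T U)^(-1) U^T.
Compute U^T U =
  [17],
and U^T v = (-18).
Solve U^T U · c = U^T v for the coefficients: c = (-18/17). The projection is proj_W(v) = U c.
Check: (v - proj_W(v)) · u_1 = 0  (should be 0).
Result: proj_W(v) = (54/17, 36/17, -36/17).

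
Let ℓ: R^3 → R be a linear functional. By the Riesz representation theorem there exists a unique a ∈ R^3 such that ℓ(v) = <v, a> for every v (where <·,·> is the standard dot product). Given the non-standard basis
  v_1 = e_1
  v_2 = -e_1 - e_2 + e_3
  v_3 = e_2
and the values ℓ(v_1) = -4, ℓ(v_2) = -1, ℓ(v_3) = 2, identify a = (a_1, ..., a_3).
a = (-4, 2, -3)

Write a = (a_1, ..., a_3) in the standard basis. For each basis vector v_i, ℓ(v_i) = <v_i, a> is a linear equation in the a_j's. Collect the n equations into a matrix system V a = ℓ, where row i of V is v_i (expressed in the standard basis). Since V is invertible (lower-triangular with 1s on the diagonal, up to permutation), solve by back-substitution:
  V =
[[1, 0, 0],
 [-1, -1, 1],
 [0, 1, 0]]
  V a = (-4, -1, 2)
Solving gives a = (-4, 2, -3).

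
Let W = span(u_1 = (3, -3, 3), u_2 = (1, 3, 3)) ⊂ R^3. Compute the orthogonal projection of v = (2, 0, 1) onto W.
proj_W(v) = (8/7, -2/7, 11/7)

Set up U = [u_1 | ... | u_2] ∈ R^(3×2). The projector onto W = col(U) is P = U (U^T U)^(-1) U^T.
Compute U^T U =
  [27, 3]
  [3, 19],
and U^T v = (9, 5).
Solve U^T U · c = U^T v for the coefficients: c = (13/42, 3/14). The projection is proj_W(v) = U c.
Check: (v - proj_W(v)) · u_1 = 0  (should be 0).
Check: (v - proj_W(v)) · u_2 = 0  (should be 0).
Result: proj_W(v) = (8/7, -2/7, 11/7).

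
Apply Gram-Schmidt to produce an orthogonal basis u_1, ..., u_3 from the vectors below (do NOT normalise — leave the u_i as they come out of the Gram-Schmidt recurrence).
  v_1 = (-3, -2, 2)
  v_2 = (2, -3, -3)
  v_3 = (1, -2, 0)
Orthogonal basis:
  u_1 = (-3, -2, 2)
  u_2 = (16/17, -63/17, -39/17)
  u_3 = (132/169, -55/169, 11/13)

Apply the Gram-Schmidt recurrence
  u_1 = v_1
  u_i = v_i − Σ_{j<i} ((v_i · u_j) / (u_j · u_j)) · u_j.

Step by step this gives:
  u_1 = (-3, -2, 2)
  u_2 = (16/17, -63/17, -39/17)
  u_3 = (132/169, -55/169, 11/13)

Orthogonality check:
  u_2 · u_1 = 0 (should be 0)
  u_3 · u_1 = 0 (should be 0)
  u_3 · u_2 = 0 (should be 0)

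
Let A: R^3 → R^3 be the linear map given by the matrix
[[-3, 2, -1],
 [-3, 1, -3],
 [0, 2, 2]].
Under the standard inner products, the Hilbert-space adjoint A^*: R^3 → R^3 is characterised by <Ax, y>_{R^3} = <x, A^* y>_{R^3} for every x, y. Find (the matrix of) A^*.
A^* = A^T =
[[-3, -3, 0],
 [2, 1, 2],
 [-1, -3, 2]]

For real matrices with standard dot products, the defining identity <Ax, y> = <x, A^* y> gives (Ax)^T y = x^T (A^*) y, i.e. x^T A^T y = x^T (A^*) y. Since this holds for all x, y, we must have A^* = A^T. Therefore
A^* =
[[-3, -3, 0],
 [2, 1, 2],
 [-1, -3, 2]].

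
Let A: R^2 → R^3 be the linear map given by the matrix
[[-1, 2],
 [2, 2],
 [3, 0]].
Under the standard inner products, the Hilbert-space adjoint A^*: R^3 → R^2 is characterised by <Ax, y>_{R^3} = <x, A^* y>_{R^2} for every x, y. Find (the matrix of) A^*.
A^* = A^T =
[[-1, 2, 3],
 [2, 2, 0]]

For real matrices with standard dot products, the defining identity <Ax, y> = <x, A^* y> gives (Ax)^T y = x^T (A^*) y, i.e. x^T A^T y = x^T (A^*) y. Since this holds for all x, y, we must have A^* = A^T. Therefore
A^* =
[[-1, 2, 3],
 [2, 2, 0]].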